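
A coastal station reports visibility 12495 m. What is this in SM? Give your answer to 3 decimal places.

7.764 SM

1 m = 0.000621371 SM, so 12495 × 0.000621371 = 7.764 SM.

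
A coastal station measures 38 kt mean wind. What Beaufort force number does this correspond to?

Beaufort force 8

38 kt lies in the Beaufort 8 band (gale, 34–40 kt).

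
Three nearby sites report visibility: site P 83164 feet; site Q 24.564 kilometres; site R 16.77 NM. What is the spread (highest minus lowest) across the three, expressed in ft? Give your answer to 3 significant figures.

21300 ft

site Q: 24.564 km = 80590.55 ft.
site R: 16.77 nmi = 101896.46 ft.
Spread: 101896.46 − 80590.55 = 21300 ft.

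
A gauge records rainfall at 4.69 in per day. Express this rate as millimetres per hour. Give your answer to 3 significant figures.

4.69 in/day × 25.4 mm/in × 0.0416667 day/hour = 4.96 mm/hour.

4.96 mm/hour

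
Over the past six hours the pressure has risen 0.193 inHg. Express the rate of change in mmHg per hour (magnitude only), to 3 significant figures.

0.193 inHg / 6 h × 25.4 mmHg/inHg = 0.817 mmHg/h.

0.817 mmHg per hour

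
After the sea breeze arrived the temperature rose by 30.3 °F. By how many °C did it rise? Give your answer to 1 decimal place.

A change of 1 °C equals a change of 1.8 °F: Δ°C = 30.3 × 0.5556 = 16.8 °C.

16.8 °C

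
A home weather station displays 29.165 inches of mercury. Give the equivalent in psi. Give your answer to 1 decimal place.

14.3 psi

1 inHg = 0.491154 psi, so 29.165 × 0.491154 = 14.3 psi.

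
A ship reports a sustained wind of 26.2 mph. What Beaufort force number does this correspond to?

Beaufort force 6

26.2 mph = 11.7 m/s, which is Beaufort 6 (strong breeze, 10.8–13.8 m/s).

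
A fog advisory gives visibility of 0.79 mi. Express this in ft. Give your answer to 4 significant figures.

4171 ft

1 SM = 5280 ft, so 0.79 × 5280 = 4171 ft.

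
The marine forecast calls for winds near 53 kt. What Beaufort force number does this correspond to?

Beaufort force 10

53 kt lies in the Beaufort 10 band (storm, 48–55 kt).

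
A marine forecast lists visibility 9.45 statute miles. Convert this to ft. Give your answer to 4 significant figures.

1 SM = 5280 ft, so 9.45 × 5280 = 49900 ft.

49900 ft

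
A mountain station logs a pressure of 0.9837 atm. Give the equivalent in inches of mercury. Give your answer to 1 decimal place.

1 atm = 29.9213 inHg, so 0.9837 × 29.9213 = 29.4 inHg.

29.4 inHg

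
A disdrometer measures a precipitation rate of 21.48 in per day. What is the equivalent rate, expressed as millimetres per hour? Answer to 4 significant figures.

22.73 mm/hour

21.48 in/day × 25.4 mm/in × 0.0416667 day/hour = 22.73 mm/hour.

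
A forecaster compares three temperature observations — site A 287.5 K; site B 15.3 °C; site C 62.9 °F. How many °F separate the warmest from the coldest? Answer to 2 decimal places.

5.07 °F

site A: 287.5 K = 14.350 °C.
site C: 62.9 °F = 17.167 °C.
Spread: 17.167 − 14.350 = 2.817 °C = 5.07 °F.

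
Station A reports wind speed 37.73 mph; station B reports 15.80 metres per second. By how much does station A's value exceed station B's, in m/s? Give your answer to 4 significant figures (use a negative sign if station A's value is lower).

station A: 37.73 mph = 16.86682 m/s.
Difference: 16.86682 − 15.80000 = 1.067 m/s.

1.067 m/s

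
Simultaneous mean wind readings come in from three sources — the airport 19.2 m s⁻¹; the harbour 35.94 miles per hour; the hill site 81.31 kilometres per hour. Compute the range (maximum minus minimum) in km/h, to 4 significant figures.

23.47 km/h

the airport: 19.2 m/s = 69.1200 km/h.
the harbour: 35.94 mph = 57.8398 km/h.
Spread: 81.3100 − 57.8398 = 23.47 km/h.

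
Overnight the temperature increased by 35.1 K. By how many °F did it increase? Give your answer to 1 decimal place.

63.2 °F

A change of 1 °C equals a change of 1.8 °F: Δ°F = 35.1 × 1.8 = 63.2 °F.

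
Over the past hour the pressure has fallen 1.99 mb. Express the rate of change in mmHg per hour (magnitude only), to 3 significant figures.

1.49 mmHg per hour

1.99 mb / 1 h × 0.750062 mmHg/mb = 1.49 mmHg/h.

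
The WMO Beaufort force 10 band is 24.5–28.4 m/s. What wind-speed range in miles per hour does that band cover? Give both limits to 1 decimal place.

54.8 to 63.5 mph

24.5–28.4 m/s × 2.237 = 54.8–63.5 mph.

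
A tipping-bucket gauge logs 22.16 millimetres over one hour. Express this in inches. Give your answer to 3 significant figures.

0.872 in

1 mm = 0.0393701 in, so 22.16 × 0.0393701 = 0.872 in.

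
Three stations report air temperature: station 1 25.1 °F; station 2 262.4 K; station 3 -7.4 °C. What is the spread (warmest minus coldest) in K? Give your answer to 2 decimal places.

station 1: 25.1 °F = -3.833 °C.
station 2: 262.4 K = -10.750 °C.
Spread: (-3.833) − (-10.750) = 6.917 °C.

6.92 K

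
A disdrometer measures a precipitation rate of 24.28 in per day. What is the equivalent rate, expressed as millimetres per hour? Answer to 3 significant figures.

25.7 mm/hour

24.28 in/day × 25.4 mm/in × 0.0416667 day/hour = 25.7 mm/hour.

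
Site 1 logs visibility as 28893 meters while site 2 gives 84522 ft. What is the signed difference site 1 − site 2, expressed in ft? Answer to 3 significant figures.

site 1: 28893 m = 94793.31 ft.
Difference: 94793.31 − 84522.00 = 10300 ft.

10300 ft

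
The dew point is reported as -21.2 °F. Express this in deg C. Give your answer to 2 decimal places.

°C = (°F − 32) × 5/9 = (-21.2 − 32) / 1.8 = -29.56 °C.

-29.56 °C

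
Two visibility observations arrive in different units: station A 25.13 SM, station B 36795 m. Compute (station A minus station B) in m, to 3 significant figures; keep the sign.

3650 m

station A: 25.13 SM = 40442.81 m.
Difference: 40442.81 − 36795.00 = 3650 m.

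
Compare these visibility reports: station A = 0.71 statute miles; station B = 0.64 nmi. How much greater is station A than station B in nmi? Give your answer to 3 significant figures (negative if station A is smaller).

station A: 0.71 SM = 0.616973 nmi.
Difference: 0.616973 − 0.640000 = -0.0230 nmi.

-0.0230 nmi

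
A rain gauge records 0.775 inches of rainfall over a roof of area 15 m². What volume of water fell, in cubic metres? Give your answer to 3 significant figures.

0.295 cubic metres

Depth: 0.775 in × 25.4 = 19.685 mm.
1 mm over 1 m² is 1 L, so volume = 19.685 × 15 = 295.275 L = 0.295 m³.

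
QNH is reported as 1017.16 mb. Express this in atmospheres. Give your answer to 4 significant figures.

1.004 atm

1 mb = 0.000986923 atm, so 1017.16 × 0.000986923 = 1.004 atm.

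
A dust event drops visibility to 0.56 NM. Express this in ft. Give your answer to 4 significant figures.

1 nmi = 6076.12 ft, so 0.56 × 6076.12 = 3403 ft.

3403 ft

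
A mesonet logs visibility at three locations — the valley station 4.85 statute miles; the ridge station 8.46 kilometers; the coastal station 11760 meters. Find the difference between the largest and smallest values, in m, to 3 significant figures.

3950 m

the valley station: 4.85 SM = 7805.32 m.
the ridge station: 8.46 km = 8460.00 m.
Spread: 11760.00 − 7805.32 = 3950 m.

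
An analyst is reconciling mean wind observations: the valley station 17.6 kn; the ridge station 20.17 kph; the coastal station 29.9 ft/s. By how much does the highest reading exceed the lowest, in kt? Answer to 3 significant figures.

the ridge station: 20.17 km/h = 10.8909 kt.
the coastal station: 29.9 ft/s = 17.7153 kt.
Spread: 17.7153 − 10.8909 = 6.82 kt.

6.82 kt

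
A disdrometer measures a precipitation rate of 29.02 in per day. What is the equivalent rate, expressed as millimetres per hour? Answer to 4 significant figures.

29.02 in/day × 25.4 mm/in × 0.0416667 day/hour = 30.71 mm/hour.

30.71 mm/hour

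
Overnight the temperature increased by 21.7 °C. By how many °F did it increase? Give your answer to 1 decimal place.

For a temperature change the 32° offset cancels: Δ°F = 21.7 × 1.8 = 39.1 °F.

39.1 °F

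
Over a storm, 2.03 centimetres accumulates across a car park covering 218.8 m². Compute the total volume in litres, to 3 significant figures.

Depth: 2.03 cm × 10 = 20.3 mm.
1 mm over 1 m² is 1 L, so volume = 20.3 × 218.8 = 4441.64 L ≈ 4440 L.

4440 litres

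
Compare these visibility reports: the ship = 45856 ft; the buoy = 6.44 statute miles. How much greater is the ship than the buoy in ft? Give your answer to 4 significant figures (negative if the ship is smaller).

the buoy: 6.44 SM = 34003.20 ft.
Difference: 45856.00 − 34003.20 = 11850 ft.

11850 ft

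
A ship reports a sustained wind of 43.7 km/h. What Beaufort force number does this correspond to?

Beaufort force 6

43.7 km/h = 12.1 m/s, which is Beaufort 6 (strong breeze, 10.8–13.8 m/s).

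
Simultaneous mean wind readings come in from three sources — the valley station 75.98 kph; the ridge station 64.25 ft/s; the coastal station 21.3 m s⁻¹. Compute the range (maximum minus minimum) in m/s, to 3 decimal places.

the valley station: 75.98 km/h = 21.10556 m/s.
the ridge station: 64.25 ft/s = 19.58340 m/s.
Spread: 21.30000 − 19.58340 = 1.717 m/s.

1.717 m/s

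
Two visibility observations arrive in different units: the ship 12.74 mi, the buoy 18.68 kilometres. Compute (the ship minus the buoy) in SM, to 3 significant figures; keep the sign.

the buoy: 18.68 km = 11.6072 SM.
Difference: 12.7400 − 11.6072 = 1.13 SM.

1.13 SM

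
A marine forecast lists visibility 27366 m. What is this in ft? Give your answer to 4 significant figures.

89780 ft

1 m = 3.28084 ft, so 27366 × 3.28084 = 89780 ft.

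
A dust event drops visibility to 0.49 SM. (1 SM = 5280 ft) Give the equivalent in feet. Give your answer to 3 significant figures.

2590 ft

1 SM = 5280 ft, so 0.49 × 5280 = 2590 ft.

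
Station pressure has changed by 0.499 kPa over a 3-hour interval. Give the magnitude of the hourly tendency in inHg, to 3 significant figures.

0.0491 inHg per hour

0.499 kPa / 3 h × 0.2953 inHg/kPa = 0.0491 inHg/h.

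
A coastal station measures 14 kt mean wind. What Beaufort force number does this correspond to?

14 kt lies in the Beaufort 4 band (moderate breeze, 11–16 kt).

Beaufort force 4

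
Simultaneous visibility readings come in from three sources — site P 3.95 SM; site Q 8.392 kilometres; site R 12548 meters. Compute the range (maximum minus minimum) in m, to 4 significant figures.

6191 m

site P: 3.95 SM = 6356.91 m.
site Q: 8.392 km = 8392.00 m.
Spread: 12548.00 − 6356.91 = 6191 m.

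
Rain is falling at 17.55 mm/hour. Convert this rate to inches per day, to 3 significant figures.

17.55 mm/hour × 0.0393701 in/mm × 24 hour/day = 16.6 in/day.

16.6 in/day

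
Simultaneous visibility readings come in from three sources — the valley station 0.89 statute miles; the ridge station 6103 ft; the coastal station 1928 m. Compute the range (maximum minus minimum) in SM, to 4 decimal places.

0.3080 SM

the ridge station: 6103 ft = 1.155871 SM.
the coastal station: 1928 m = 1.198004 SM.
Spread: 1.198004 − 0.890000 = 0.3080 SM.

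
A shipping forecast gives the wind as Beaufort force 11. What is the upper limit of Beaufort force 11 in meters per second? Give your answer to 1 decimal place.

Beaufort 11 (violent storm) spans 28.5–32.6 m/s.

32.6 m/s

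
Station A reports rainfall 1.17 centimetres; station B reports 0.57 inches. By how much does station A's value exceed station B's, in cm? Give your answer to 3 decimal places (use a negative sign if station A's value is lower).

station B: 0.57 in = 1.44780 cm.
Difference: 1.17000 − 1.44780 = -0.278 cm.

-0.278 cm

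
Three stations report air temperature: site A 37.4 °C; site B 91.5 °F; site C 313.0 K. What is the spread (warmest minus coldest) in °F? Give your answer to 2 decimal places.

site B: 91.5 °F = 33.056 °C.
site C: 313.0 K = 39.850 °C.
Spread: 39.850 − 33.056 = 6.794 °C = 12.23 °F.

12.23 °F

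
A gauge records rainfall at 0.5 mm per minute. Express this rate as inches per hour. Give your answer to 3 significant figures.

1.18 in/hour

0.5 mm/minute × 0.0393701 in/mm × 60 minute/hour = 1.18 in/hour.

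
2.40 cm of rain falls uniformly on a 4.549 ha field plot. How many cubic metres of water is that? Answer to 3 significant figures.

Depth: 2.40 cm × 10 = 24 mm.
Area: 4.549 ha = 45490 m².
1 mm over 1 m² is 1 L, so volume = 24 × 45490 = 1091760 L = 1090 m³.

1090 cubic metres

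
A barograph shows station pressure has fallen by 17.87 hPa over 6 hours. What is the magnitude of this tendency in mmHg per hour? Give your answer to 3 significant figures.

17.87 hPa / 6 h × 0.750062 mmHg/hPa = 2.23 mmHg/h.

2.23 mmHg per hour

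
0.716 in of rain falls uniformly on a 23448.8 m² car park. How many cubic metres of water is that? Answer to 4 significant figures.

426.4 cubic metres

Depth: 0.716 in × 25.4 = 18.1864 mm.
1 mm over 1 m² is 1 L, so volume = 18.1864 × 23448.8 = 426449.26 L = 426.4 m³.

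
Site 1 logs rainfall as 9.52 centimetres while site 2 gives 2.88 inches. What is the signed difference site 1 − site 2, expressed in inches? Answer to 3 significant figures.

site 1: 9.52 cm = 3.74803 in.
Difference: 3.74803 − 2.88000 = 0.868 in.

0.868 in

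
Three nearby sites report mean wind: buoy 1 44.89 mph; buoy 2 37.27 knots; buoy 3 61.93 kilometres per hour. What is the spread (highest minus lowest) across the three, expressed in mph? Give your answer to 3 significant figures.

buoy 2: 37.27 kt = 42.8896 mph.
buoy 3: 61.93 km/h = 38.4815 mph.
Spread: 44.8900 − 38.4815 = 6.41 mph.

6.41 mph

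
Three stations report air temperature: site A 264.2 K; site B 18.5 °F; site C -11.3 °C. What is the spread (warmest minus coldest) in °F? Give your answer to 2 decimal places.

site A: 264.2 K = -8.950 °C.
site B: 18.5 °F = -7.500 °C.
Spread: (-7.500) − (-11.300) = 3.800 °C = 6.84 °F.

6.84 °F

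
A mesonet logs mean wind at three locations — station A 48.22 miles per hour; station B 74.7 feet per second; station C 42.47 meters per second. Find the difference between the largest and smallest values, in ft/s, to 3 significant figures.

68.6 ft/s

station A: 48.22 mph = 70.723 ft/s.
station C: 42.47 m/s = 139.337 ft/s.
Spread: 139.337 − 70.723 = 68.6 ft/s.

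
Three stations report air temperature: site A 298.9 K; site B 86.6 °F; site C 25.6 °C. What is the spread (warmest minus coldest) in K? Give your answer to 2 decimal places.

site A: 298.9 K = 25.750 °C.
site B: 86.6 °F = 30.333 °C.
Spread: 30.333 − 25.600 = 4.733 °C.

4.73 K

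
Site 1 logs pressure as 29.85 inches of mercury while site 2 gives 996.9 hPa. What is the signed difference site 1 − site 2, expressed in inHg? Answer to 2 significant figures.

site 2: 996.9 hPa = 29.4384 inHg.
Difference: 29.8500 − 29.4384 = 0.41 inHg.

0.41 inHg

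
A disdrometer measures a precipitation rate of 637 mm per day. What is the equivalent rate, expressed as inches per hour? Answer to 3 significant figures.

637 mm/day × 0.0393701 in/mm × 0.0416667 day/hour = 1.04 in/hour.

1.04 in/hour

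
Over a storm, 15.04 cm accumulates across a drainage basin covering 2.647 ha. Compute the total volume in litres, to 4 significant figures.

Depth: 15.04 cm × 10 = 150.4 mm.
Area: 2.647 ha = 26470 m².
1 mm over 1 m² is 1 L, so volume = 150.4 × 26470 = 3981088 L ≈ 3981000 L.

3981000 litres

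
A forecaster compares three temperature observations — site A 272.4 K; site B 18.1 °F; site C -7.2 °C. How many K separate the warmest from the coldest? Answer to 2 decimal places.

6.97 K

site A: 272.4 K = -0.750 °C.
site B: 18.1 °F = -7.722 °C.
Spread: (-0.750) − (-7.722) = 6.972 °C.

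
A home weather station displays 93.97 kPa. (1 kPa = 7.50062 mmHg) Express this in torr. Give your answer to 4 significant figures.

704.8 mmHg

1 kPa = 7.50062 mmHg, so 93.97 × 7.50062 = 704.8 mmHg.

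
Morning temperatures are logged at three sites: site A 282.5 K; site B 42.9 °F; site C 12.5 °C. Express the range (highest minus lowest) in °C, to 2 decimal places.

6.44 °C

site A: 282.5 K = 9.350 °C.
site B: 42.9 °F = 6.056 °C.
Spread: 12.500 − 6.056 = 6.444 °C.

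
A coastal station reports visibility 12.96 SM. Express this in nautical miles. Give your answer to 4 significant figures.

1 SM = 0.868976 nmi, so 12.96 × 0.868976 = 11.26 nmi.

11.26 nmi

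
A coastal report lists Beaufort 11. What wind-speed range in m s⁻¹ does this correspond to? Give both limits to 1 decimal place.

Beaufort 11 (violent storm) spans 28.5–32.6 m/s.

28.5 to 32.6 m/s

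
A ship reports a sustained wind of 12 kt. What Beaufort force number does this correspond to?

12 kt lies in the Beaufort 4 band (moderate breeze, 11–16 kt).

Beaufort force 4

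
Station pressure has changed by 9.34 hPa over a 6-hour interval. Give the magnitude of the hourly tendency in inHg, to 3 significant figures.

9.34 hPa / 6 h × 0.02953 inHg/hPa = 0.0460 inHg/h.

0.0460 inHg per hour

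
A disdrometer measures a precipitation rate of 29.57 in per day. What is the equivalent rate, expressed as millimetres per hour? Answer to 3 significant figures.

31.3 mm/hour

29.57 in/day × 25.4 mm/in × 0.0416667 day/hour = 31.3 mm/hour.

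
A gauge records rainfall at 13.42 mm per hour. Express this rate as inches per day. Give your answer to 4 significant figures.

13.42 mm/hour × 0.0393701 in/mm × 24 hour/day = 12.68 in/day.

12.68 in/day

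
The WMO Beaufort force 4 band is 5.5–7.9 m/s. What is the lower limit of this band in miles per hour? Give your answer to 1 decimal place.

12.3 mph

5.5–7.9 m/s × 2.237 = 12.3–17.7 mph.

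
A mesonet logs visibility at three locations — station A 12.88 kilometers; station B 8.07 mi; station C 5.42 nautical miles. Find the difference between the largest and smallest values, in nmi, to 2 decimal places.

1.59 nmi

station A: 12.88 km = 6.9546 nmi.
station B: 8.07 SM = 7.0126 nmi.
Spread: 7.0126 − 5.4200 = 1.59 nmi.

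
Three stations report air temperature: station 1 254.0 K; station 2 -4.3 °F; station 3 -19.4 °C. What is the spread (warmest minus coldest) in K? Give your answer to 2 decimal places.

station 1: 254.0 K = -19.150 °C.
station 2: -4.3 °F = -20.167 °C.
Spread: (-19.150) − (-20.167) = 1.017 °C.

1.02 K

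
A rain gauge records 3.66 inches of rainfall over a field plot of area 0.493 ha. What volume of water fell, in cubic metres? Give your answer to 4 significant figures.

Depth: 3.66 in × 25.4 = 92.964 mm.
Area: 0.493 ha = 4930 m².
1 mm over 1 m² is 1 L, so volume = 92.964 × 4930 = 458312.52 L = 458.3 m³.

458.3 cubic metres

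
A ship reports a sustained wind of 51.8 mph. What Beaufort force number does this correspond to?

51.8 mph = 23.2 m/s, which is Beaufort 9 (strong gale, 20.8–24.4 m/s).

Beaufort force 9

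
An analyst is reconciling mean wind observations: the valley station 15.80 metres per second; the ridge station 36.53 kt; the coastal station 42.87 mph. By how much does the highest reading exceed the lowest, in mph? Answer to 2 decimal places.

7.53 mph

the valley station: 15.80 m/s = 35.3436 mph.
the ridge station: 36.53 kt = 42.0380 mph.
Spread: 42.8700 − 35.3436 = 7.53 mph.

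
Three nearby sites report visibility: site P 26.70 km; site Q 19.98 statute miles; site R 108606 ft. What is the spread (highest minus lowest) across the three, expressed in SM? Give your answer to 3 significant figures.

3.98 SM

site P: 26.70 km = 16.5906 SM.
site R: 108606 ft = 20.5693 SM.
Spread: 20.5693 − 16.5906 = 3.98 SM.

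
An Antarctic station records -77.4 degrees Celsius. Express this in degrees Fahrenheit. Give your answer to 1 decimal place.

°F = °C × 9/5 + 32 = -77.4 × 1.8 + 32 = -107.3 °F.

-107.3 °F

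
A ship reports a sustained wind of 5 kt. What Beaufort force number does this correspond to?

Beaufort force 2

5 kt lies in the Beaufort 2 band (light breeze, 4–6 kt).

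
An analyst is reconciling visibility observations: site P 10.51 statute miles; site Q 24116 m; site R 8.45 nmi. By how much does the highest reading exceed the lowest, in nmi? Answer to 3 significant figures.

site P: 10.51 SM = 9.1329 nmi.
site Q: 24116 m = 13.0216 nmi.
Spread: 13.0216 − 8.4500 = 4.57 nmi.

4.57 nmi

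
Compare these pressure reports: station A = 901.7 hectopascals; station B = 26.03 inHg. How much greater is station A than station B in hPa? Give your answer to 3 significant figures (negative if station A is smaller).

station B: 26.03 inHg = 881.477 hPa.
Difference: 901.700 − 881.477 = 20.2 hPa.

20.2 hPa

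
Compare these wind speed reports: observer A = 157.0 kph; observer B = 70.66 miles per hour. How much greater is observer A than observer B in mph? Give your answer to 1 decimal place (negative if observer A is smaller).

observer A: 157.0 km/h = 97.555 mph.
Difference: 97.555 − 70.660 = 26.9 mph.

26.9 mph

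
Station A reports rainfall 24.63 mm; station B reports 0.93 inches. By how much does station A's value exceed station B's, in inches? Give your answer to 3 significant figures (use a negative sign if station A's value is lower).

0.0397 in

station A: 24.63 mm = 0.969685 in.
Difference: 0.969685 − 0.930000 = 0.0397 in.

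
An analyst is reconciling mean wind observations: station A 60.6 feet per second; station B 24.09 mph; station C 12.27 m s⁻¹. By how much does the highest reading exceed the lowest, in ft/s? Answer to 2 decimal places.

station B: 24.09 mph = 35.3320 ft/s.
station C: 12.27 m/s = 40.2559 ft/s.
Spread: 60.6000 − 35.3320 = 25.27 ft/s.

25.27 ft/s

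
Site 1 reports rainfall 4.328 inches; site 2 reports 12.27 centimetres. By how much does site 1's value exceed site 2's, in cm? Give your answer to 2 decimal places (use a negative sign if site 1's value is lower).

-1.28 cm

site 1: 4.328 in = 10.9931 cm.
Difference: 10.9931 − 12.2700 = -1.28 cm.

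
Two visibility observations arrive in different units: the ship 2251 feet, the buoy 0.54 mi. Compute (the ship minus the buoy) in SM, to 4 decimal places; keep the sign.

-0.1137 SM

the ship: 2251 ft = 0.426326 SM.
Difference: 0.426326 − 0.540000 = -0.1137 SM.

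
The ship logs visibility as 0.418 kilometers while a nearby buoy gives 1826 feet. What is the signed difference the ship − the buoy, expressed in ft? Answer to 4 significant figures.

-454.6 ft

the ship: 0.418 km = 1371.391 ft.
Difference: 1371.391 − 1826.000 = -454.6 ft.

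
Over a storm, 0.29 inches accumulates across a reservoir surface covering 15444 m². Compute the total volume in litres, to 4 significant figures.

113800 litres

Depth: 0.29 in × 25.4 = 7.366 mm.
1 mm over 1 m² is 1 L, so volume = 7.366 × 15444 = 113760.5 L ≈ 113800 L.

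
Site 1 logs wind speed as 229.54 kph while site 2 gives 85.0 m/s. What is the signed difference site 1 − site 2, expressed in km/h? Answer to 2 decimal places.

-76.46 km/h

site 2: 85.0 m/s = 306.0000 km/h.
Difference: 229.5400 − 306.0000 = -76.46 km/h.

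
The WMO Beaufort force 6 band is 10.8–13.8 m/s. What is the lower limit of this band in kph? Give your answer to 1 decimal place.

10.8–13.8 m/s × 3.6 = 38.9–49.7 km/h.

38.9 km/h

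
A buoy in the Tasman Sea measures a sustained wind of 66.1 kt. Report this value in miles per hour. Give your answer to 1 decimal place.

76.1 mph

1 kt = 1.15078 mph, so 66.1 × 1.15078 = 76.1 mph.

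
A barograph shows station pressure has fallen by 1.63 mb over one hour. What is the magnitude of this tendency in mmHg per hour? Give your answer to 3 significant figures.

1.63 mb / 1 h × 0.750062 mmHg/mb = 1.22 mmHg/h.

1.22 mmHg per hour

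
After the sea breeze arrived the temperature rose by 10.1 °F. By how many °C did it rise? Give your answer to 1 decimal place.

5.6 °C

For a temperature change the 32° offset cancels: Δ°C = 10.1 × 0.5556 = 5.6 °C.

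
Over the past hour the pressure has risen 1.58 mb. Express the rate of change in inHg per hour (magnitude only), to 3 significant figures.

1.58 mb / 1 h × 0.02953 inHg/mb = 0.0467 inHg/h.

0.0467 inHg per hour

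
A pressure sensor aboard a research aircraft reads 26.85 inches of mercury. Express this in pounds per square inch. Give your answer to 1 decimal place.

1 inHg = 0.491154 psi, so 26.85 × 0.491154 = 13.2 psi.

13.2 psi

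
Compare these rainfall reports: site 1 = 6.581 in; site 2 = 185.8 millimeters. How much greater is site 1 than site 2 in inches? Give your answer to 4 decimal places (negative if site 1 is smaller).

-0.7340 in

site 2: 185.8 mm = 7.314961 in.
Difference: 6.581000 − 7.314961 = -0.7340 in.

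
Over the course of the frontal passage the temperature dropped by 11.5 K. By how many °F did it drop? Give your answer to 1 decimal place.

20.7 °F

For a temperature change the 32° offset cancels: Δ°F = 11.5 × 1.8 = 20.7 °F.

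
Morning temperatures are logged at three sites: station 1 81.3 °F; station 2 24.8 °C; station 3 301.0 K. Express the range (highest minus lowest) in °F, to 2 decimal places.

station 1: 81.3 °F = 27.389 °C.
station 3: 301.0 K = 27.850 °C.
Spread: 27.850 − 24.800 = 3.050 °C = 5.49 °F.

5.49 °F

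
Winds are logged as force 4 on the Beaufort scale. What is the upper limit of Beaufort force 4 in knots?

16 kt

Beaufort 4 (moderate breeze) spans 11–16 knots.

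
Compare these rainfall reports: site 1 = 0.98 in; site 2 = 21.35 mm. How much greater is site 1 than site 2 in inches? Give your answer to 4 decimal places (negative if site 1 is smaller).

0.1394 in

site 2: 21.35 mm = 0.840551 in.
Difference: 0.980000 − 0.840551 = 0.1394 in.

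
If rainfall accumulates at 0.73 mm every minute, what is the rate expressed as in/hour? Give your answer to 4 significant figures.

0.73 mm/minute × 0.0393701 in/mm × 60 minute/hour = 1.724 in/hour.

1.724 in/hour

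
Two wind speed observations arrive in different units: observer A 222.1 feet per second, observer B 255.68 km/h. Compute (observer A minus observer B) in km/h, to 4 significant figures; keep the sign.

-11.97 km/h

observer A: 222.1 ft/s = 243.7059 km/h.
Difference: 243.7059 − 255.6800 = -11.97 km/h.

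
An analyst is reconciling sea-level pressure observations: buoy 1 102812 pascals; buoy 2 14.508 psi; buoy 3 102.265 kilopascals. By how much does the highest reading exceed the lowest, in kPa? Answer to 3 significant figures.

2.78 kPa

buoy 1: 102812 Pa = 102.8120 kPa.
buoy 2: 14.508 psi = 100.0291 kPa.
Spread: 102.8120 − 100.0291 = 2.78 kPa.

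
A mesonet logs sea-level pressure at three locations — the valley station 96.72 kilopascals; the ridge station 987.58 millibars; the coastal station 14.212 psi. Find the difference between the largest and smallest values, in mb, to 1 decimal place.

the valley station: 96.72 kPa = 967.200 mb.
the coastal station: 14.212 psi = 979.883 mb.
Spread: 987.580 − 967.200 = 20.4 mb.

20.4 mb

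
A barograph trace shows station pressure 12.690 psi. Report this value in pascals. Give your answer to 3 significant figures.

87500 Pa

1 psi = 6894.76 Pa, so 12.690 × 6894.76 = 87500 Pa.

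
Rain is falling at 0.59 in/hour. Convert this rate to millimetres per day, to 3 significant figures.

360 mm/day

0.59 in/hour × 25.4 mm/in × 24 hour/day = 360 mm/day.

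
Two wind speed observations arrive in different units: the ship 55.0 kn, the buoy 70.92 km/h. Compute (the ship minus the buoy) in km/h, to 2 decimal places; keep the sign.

the ship: 55.0 kt = 101.8600 km/h.
Difference: 101.8600 − 70.9200 = 30.94 km/h.

30.94 km/h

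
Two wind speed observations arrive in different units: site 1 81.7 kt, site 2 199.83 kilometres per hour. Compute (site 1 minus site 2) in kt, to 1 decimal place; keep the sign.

site 2: 199.83 km/h = 107.900 kt.
Difference: 81.700 − 107.900 = -26.2 kt.

-26.2 kt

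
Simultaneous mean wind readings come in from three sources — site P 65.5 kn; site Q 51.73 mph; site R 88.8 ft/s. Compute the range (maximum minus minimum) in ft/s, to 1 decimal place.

site P: 65.5 kt = 110.552 ft/s.
site Q: 51.73 mph = 75.871 ft/s.
Spread: 110.552 − 75.871 = 34.7 ft/s.

34.7 ft/s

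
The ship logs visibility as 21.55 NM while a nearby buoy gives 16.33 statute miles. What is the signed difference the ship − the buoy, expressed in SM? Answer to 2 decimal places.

8.47 SM

the ship: 21.55 nmi = 24.7993 SM.
Difference: 24.7993 − 16.3300 = 8.47 SM.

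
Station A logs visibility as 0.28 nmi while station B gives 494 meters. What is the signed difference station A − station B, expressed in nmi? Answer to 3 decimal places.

0.013 nmi

station B: 494 m = 0.26674 nmi.
Difference: 0.28000 − 0.26674 = 0.013 nmi.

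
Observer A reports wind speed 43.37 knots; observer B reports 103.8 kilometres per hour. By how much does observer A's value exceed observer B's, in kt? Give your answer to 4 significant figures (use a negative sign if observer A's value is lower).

-12.68 kt

observer B: 103.8 km/h = 56.0475 kt.
Difference: 43.3700 − 56.0475 = -12.68 kt.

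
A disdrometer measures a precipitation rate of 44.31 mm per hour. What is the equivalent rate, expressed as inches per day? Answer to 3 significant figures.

41.9 in/day

44.31 mm/hour × 0.0393701 in/mm × 24 hour/day = 41.9 in/day.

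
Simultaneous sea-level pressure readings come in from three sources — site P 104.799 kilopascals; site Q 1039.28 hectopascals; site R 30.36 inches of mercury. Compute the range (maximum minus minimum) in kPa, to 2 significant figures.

2.0 kPa

site Q: 1039.28 hPa = 103.928 kPa.
site R: 30.36 inHg = 102.811 kPa.
Spread: 104.799 − 102.811 = 2.0 kPa.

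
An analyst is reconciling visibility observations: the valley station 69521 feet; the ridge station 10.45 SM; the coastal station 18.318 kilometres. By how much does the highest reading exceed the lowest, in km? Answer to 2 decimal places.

the valley station: 69521 ft = 21.1900 km.
the ridge station: 10.45 SM = 16.8176 km.
Spread: 21.1900 − 16.8176 = 4.37 km.

4.37 km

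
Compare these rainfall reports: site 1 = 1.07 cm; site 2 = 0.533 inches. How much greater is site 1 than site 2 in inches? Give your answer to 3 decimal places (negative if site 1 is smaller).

-0.112 in

site 1: 1.07 cm = 0.42126 in.
Difference: 0.42126 − 0.53300 = -0.112 in.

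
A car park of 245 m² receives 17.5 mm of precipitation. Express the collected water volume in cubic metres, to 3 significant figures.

1 mm over 1 m² is 1 L, so volume = 17.5 × 245 = 4287.5 L = 4.29 m³.

4.29 cubic metres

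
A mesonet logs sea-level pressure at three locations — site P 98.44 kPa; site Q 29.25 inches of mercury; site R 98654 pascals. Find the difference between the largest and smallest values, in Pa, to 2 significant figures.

610 Pa

site P: 98.44 kPa = 98440.00 Pa.
site Q: 29.25 inHg = 99051.88 Pa.
Spread: 99051.88 − 98440.00 = 610 Pa.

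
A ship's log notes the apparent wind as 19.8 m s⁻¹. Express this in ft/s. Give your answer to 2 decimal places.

64.96 ft/s

1 m/s = 3.28084 ft/s, so 19.8 × 3.28084 = 64.96 ft/s.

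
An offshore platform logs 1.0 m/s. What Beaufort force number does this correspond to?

Beaufort force 1

1.0 m/s lies in the Beaufort 1 band (light air, 0.3–1.5 m/s).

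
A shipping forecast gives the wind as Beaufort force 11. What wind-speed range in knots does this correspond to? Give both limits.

Beaufort 11 (violent storm) spans 56–63 knots.

56 to 63 kt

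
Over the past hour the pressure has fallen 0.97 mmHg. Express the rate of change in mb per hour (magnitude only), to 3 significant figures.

0.97 mmHg / 1 h × 1.33322 mb/mmHg = 1.29 mb/h.

1.29 mb per hour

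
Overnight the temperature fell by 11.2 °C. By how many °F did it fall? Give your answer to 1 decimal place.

Converting a difference, only the 9/5 scale factor applies: Δ°F = 11.2 × 1.8 = 20.2 °F.

20.2 °F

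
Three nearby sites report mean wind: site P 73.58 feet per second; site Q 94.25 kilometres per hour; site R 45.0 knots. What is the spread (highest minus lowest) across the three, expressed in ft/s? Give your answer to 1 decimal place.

site Q: 94.25 km/h = 85.894 ft/s.
site R: 45.0 kt = 75.951 ft/s.
Spread: 85.894 − 73.580 = 12.3 ft/s.

12.3 ft/s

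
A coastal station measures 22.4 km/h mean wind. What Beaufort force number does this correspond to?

Beaufort force 4

22.4 km/h = 6.2 m/s, which is Beaufort 4 (moderate breeze, 5.5–7.9 m/s).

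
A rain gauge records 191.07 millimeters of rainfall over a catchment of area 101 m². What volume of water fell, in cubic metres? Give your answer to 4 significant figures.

19.30 cubic metres

1 mm over 1 m² is 1 L, so volume = 191.07 × 101 = 19298.07 L = 19.30 m³.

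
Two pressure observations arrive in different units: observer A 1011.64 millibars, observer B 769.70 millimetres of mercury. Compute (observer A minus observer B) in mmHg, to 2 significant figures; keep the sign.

-11 mmHg

observer A: 1011.64 mb = 758.79 mmHg.
Difference: 758.79 − 769.70 = -11 mmHg.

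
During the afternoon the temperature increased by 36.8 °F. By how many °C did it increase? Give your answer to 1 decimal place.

For a temperature change the 32° offset cancels: Δ°C = 36.8 × 0.5556 = 20.4 °C.

20.4 °C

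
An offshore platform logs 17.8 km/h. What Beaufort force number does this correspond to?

Beaufort force 3

17.8 km/h = 4.9 m/s, which is Beaufort 3 (gentle breeze, 3.4–5.4 m/s).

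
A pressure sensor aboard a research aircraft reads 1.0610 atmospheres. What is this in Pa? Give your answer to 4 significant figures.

1 atm = 101325 Pa, so 1.0610 × 101325 = 107500 Pa.

107500 Pa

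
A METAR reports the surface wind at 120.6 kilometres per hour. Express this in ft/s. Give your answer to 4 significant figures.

109.9 ft/s

1 km/h = 0.911344 ft/s, so 120.6 × 0.911344 = 109.9 ft/s.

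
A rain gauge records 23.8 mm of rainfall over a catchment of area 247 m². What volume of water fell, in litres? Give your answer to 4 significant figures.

5879 litres

1 mm over 1 m² is 1 L, so volume = 23.8 × 247 = 5878.6 L ≈ 5879 L.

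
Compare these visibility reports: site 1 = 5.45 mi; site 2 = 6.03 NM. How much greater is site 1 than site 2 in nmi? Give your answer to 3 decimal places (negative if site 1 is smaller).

site 1: 5.45 SM = 4.73592 nmi.
Difference: 4.73592 − 6.03000 = -1.294 nmi.

-1.294 nmi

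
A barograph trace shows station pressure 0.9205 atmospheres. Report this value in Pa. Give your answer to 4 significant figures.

1 atm = 101325 Pa, so 0.9205 × 101325 = 93270 Pa.

93270 Pa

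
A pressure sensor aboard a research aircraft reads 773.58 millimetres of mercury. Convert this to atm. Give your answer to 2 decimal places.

1 mmHg = 0.00131579 atm, so 773.58 × 0.00131579 = 1.02 atm.

1.02 atm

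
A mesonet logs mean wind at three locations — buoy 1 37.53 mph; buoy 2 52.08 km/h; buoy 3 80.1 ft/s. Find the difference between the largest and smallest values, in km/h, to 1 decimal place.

35.8 km/h

buoy 1: 37.53 mph = 60.399 km/h.
buoy 3: 80.1 ft/s = 87.892 km/h.
Spread: 87.892 − 52.080 = 35.8 km/h.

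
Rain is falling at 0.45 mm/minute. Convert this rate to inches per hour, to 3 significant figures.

1.06 in/hour

0.45 mm/minute × 0.0393701 in/mm × 60 minute/hour = 1.06 in/hour.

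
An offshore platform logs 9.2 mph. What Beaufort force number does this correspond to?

Beaufort force 3

9.2 mph = 4.1 m/s, which is Beaufort 3 (gentle breeze, 3.4–5.4 m/s).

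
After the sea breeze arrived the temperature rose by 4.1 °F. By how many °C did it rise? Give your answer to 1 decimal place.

For a temperature change the 32° offset cancels: Δ°C = 4.1 × 0.5556 = 2.3 °C.

2.3 °C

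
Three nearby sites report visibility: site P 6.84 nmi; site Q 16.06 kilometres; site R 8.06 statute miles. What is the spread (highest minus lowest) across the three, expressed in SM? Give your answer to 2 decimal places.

2.11 SM

site P: 6.84 nmi = 7.8713 SM.
site Q: 16.06 km = 9.9792 SM.
Spread: 9.9792 − 7.8713 = 2.11 SM.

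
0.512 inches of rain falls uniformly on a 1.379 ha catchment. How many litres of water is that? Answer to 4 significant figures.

179300 litres

Depth: 0.512 in × 25.4 = 13.0048 mm.
Area: 1.379 ha = 13790 m².
1 mm over 1 m² is 1 L, so volume = 13.0048 × 13790 = 179336.19 L ≈ 179300 L.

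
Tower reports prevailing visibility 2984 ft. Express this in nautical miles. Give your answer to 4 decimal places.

1 ft = 0.000164579 nmi, so 2984 × 0.000164579 = 0.4911 nmi.

0.4911 nmi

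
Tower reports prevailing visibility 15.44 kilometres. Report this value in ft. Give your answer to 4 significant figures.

50660 ft

1 km = 3280.84 ft, so 15.44 × 3280.84 = 50660 ft.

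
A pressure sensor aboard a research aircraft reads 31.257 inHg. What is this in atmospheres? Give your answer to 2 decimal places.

1.04 atm

1 inHg = 0.0334211 atm, so 31.257 × 0.0334211 = 1.04 atm.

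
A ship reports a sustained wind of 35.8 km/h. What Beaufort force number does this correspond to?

Beaufort force 5

35.8 km/h = 9.9 m/s, which is Beaufort 5 (fresh breeze, 8.0–10.7 m/s).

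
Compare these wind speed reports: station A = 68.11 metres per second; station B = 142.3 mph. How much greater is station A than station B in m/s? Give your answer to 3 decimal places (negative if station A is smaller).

4.496 m/s

station B: 142.3 mph = 63.61379 m/s.
Difference: 68.11000 − 63.61379 = 4.496 m/s.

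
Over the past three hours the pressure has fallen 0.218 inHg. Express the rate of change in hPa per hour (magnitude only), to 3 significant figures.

2.46 hPa per hour

0.218 inHg / 3 h × 33.8639 hPa/inHg = 2.46 hPa/h.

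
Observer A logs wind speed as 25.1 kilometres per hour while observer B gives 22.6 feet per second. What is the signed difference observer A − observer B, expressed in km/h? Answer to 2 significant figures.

0.30 km/h

observer B: 22.6 ft/s = 24.7985 km/h.
Difference: 25.1000 − 24.7985 = 0.30 km/h.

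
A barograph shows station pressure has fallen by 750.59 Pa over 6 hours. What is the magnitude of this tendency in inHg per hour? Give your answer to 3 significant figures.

0.0369 inHg per hour

750.59 Pa / 6 h × 0.0002953 inHg/Pa = 0.0369 inHg/h.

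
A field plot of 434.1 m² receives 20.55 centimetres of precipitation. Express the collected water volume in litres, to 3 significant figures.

Depth: 20.55 cm × 10 = 205.5 mm.
1 mm over 1 m² is 1 L, so volume = 205.5 × 434.1 = 89207.55 L ≈ 89200 L.

89200 litres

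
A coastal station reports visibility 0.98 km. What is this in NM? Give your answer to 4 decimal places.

0.5292 nmi

1 km = 0.539957 nmi, so 0.98 × 0.539957 = 0.5292 nmi.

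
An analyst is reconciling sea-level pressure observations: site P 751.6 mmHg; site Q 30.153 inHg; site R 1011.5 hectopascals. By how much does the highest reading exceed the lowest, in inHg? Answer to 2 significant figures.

0.56 inHg

site P: 751.6 mmHg = 29.5905 inHg.
site R: 1011.5 hPa = 29.8696 inHg.
Spread: 30.1530 − 29.5905 = 0.56 inHg.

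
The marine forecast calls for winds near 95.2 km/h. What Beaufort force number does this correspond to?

Beaufort force 10

95.2 km/h = 26.4 m/s, which is Beaufort 10 (storm, 24.5–28.4 m/s).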